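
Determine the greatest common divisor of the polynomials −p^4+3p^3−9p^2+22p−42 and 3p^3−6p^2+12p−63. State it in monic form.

Repeated division with remainder:
  −p^4+3p^3−9p^2+22p−42 = (−(1/3)p+1/3)(3p^3−6p^2+12p−63) + (−3p^2−3p−21)
  3p^3−6p^2+12p−63 = (−p+3)(−3p^2−3p−21) + (0)
Last nonzero remainder: −3p^2−3p−21. Dividing through by −3 gives the monic gcd p^2+p+7.

p^2+p+7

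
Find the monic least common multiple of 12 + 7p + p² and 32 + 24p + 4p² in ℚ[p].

24 + 26p + 9p² + p³

By polynomial division,
  p² + 7p + 12 = (1/4)(4p² + 24p + 32) + (p + 4)
  4p² + 24p + 32 = (4p + 8)(p + 4) + (0)
The last nonzero remainder p + 4 is already monic.
Then lcm(f, g) = f·g / gcd(f, g); expanding and making the result monic gives the answer.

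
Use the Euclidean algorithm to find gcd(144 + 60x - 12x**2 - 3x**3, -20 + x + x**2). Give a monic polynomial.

-4 + x

Repeated division with remainder:
  -3x**3 - 12x**2 + 60x + 144 = (-3x - 9)(x**2 + x - 20) + (9x - 36)
  x**2 + x - 20 = ((1/9)x + 5/9)(9x - 36) + (0)
Last nonzero remainder: 9x - 36. Dividing through by 9 gives the monic gcd x - 4.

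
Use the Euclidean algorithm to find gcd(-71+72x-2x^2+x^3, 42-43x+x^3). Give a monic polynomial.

-1+x

Euclidean algorithm in ℚ[x]:
  x^3-2x^2+72x-71 = (x^3-43x+42) + (-2x^2+115x-113)
  x^3-43x+42 = (-(1/2)x-115/4)(-2x^2+115x-113) + ((12827/4)x-12827/4)
  -2x^2+115x-113 = (-(8/12827)x+452/12827)((12827/4)x-12827/4) + (0)
Last nonzero remainder: (12827/4)x-12827/4. Dividing through by 12827/4 gives the monic gcd x-1.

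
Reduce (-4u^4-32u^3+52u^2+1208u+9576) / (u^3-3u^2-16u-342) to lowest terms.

Repeated division with remainder:
  -4u^4-32u^3+52u^2+1208u+9576 = (-4u-44)(u^3-3u^2-16u-342) + (-144u^2-864u-5472)
  u^3-3u^2-16u-342 = (-(1/144)u+1/16)(-144u^2-864u-5472) + (0)
Last nonzero remainder: -144u^2-864u-5472. Dividing through by -144 gives the monic gcd u^2+6u+38.
Cancel u^2+6u+38 from numerator and denominator to get the reduced form.

(-4u^2-8u+252)/(u-9)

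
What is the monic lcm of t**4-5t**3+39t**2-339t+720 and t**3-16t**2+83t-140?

By polynomial division,
  t**4-5t**3+39t**2-339t+720 = (t+11)(t**3-16t**2+83t-140) + (132t**2-1112t+2260)
  t**3-16t**2+83t-140 = ((1/132)t-125/2178)(132t**2-1112t+2260) + ((2242/1089)t-11210/1089)
  132t**2-1112t+2260 = ((71874/1121)t-246114/1121)((2242/1089)t-11210/1089) + (0)
Last nonzero remainder: (2242/1089)t-11210/1089. Dividing through by 2242/1089 gives the monic gcd t-5.
Then lcm(f, g) = f·g / gcd(f, g); expanding and making the result monic gives the answer.

t**6-16t**5+122t**4-908t**3+5541t**2-17412t+20160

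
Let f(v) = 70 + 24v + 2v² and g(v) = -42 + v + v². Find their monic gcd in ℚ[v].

7 + v

Repeated division with remainder:
  2v² + 24v + 70 = (2)(v² + v - 42) + (22v + 154)
  v² + v - 42 = ((1/22)v - 3/11)(22v + 154) + (0)
Last nonzero remainder: 22v + 154. Dividing through by 22 gives the monic gcd v + 7.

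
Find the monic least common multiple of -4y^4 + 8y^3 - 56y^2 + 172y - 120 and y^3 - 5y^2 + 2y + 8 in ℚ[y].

Apply the Euclidean algorithm:
  -4y^4 + 8y^3 - 56y^2 + 172y - 120 = (-4y - 12)(y^3 - 5y^2 + 2y + 8) + (-108y^2 + 228y - 24)
  y^3 - 5y^2 + 2y + 8 = (-(1/108)y + 13/486)(-108y^2 + 228y - 24) + (-(350/81)y + 700/81)
  -108y^2 + 228y - 24 = ((4374/175)y - 486/175)(-(350/81)y + 700/81) + (0)
Last nonzero remainder: -(350/81)y + 700/81. Dividing through by -350/81 gives the monic gcd y - 2.
Then lcm(f, g) = f·g / gcd(f, g); expanding and making the result monic gives the answer.

y^6 - 5y^5 + 16y^4 - 77y^3 + 103y^2 + 82y - 120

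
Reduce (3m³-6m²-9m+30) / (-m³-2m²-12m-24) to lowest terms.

(-3m²+12m-15)/(m²+12)

Euclidean algorithm in ℚ[m]:
  3m³-6m²-9m+30 = (-3)(-m³-2m²-12m-24) + (-12m²-45m-42)
  -m³-2m²-12m-24 = ((1/12)m-7/48)(-12m²-45m-42) + (-(241/16)m-241/8)
  -12m²-45m-42 = ((192/241)m+336/241)(-(241/16)m-241/8) + (0)
Last nonzero remainder: -(241/16)m-241/8. Dividing through by -241/16 gives the monic gcd m+2.
Cancel m+2 from numerator and denominator to get the reduced form.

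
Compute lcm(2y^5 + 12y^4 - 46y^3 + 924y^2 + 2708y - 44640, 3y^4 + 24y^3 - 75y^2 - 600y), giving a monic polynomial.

y^7 + 11y^6 + 7y^5 + 347y^4 + 3664y^3 - 15550y^2 - 111600y

By polynomial division,
  2y^5 + 12y^4 - 46y^3 + 924y^2 + 2708y - 44640 = ((2/3)y - 4/3)(3y^4 + 24y^3 - 75y^2 - 600y) + (36y^3 + 1224y^2 + 1908y - 44640)
  3y^4 + 24y^3 - 75y^2 - 600y = ((1/12)y - 13/6)(36y^3 + 1224y^2 + 1908y - 44640) + (2418y^2 + 7254y - 96720)
  36y^3 + 1224y^2 + 1908y - 44640 = ((6/403)y + 6/13)(2418y^2 + 7254y - 96720) + (0)
Last nonzero remainder: 2418y^2 + 7254y - 96720. Dividing through by 2418 gives the monic gcd y^2 + 3y - 40.
Then lcm(f, g) = f·g / gcd(f, g); expanding and making the result monic gives the answer.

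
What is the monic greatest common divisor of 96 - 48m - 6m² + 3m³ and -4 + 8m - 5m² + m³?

-2 + m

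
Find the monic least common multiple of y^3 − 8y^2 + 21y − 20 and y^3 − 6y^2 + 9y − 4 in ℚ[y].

y^5 − 10y^4 + 38y^3 − 70y^2 + 61y − 20

By polynomial division,
  y^3 − 8y^2 + 21y − 20 = (y^3 − 6y^2 + 9y − 4) + (−2y^2 + 12y − 16)
  y^3 − 6y^2 + 9y − 4 = (−(1/2)y)(−2y^2 + 12y − 16) + (y − 4)
  −2y^2 + 12y − 16 = (−2y + 4)(y − 4) + (0)
The last nonzero remainder y − 4 is already monic.
Then lcm(f, g) = f·g / gcd(f, g); expanding and making the result monic gives the answer.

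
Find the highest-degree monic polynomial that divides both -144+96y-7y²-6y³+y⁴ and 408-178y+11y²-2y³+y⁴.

12-7y+y²

Apply the Euclidean algorithm:
  y⁴-6y³-7y²+96y-144 = (y⁴-2y³+11y²-178y+408) + (-4y³-18y²+274y-552)
  y⁴-2y³+11y²-178y+408 = (-(1/4)y+13/8)(-4y³-18y²+274y-552) + ((435/4)y²-(3045/4)y+1305)
  -4y³-18y²+274y-552 = (-(16/435)y-184/435)((435/4)y²-(3045/4)y+1305) + (0)
Last nonzero remainder: (435/4)y²-(3045/4)y+1305. Dividing through by 435/4 gives the monic gcd y²-7y+12.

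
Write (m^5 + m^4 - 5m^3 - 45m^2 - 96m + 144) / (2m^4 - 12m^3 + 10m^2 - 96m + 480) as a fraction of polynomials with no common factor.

(m^2 + 2m - 3)/(2m - 10)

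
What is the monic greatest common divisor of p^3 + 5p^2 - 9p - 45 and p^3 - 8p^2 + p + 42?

By polynomial division,
  p^3 + 5p^2 - 9p - 45 = (p^3 - 8p^2 + p + 42) + (13p^2 - 10p - 87)
  p^3 - 8p^2 + p + 42 = ((1/13)p - 94/169)(13p^2 - 10p - 87) + ((360/169)p - 1080/169)
  13p^2 - 10p - 87 = ((2197/360)p + 4901/360)((360/169)p - 1080/169) + (0)
Last nonzero remainder: (360/169)p - 1080/169. Dividing through by 360/169 gives the monic gcd p - 3.

p - 3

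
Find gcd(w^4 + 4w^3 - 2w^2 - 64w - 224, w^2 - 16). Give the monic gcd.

By polynomial division,
  w^4 + 4w^3 - 2w^2 - 64w - 224 = (w^2 + 4w + 14)(w^2 - 16) + (0)
The last nonzero remainder w^2 - 16 is already monic.

w^2 - 16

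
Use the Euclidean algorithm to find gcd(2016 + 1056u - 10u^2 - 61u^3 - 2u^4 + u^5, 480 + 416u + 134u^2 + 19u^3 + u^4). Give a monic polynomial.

Repeated division with remainder:
  u^5 - 2u^4 - 61u^3 - 10u^2 + 1056u + 2016 = (u - 21)(u^4 + 19u^3 + 134u^2 + 416u + 480) + (204u^3 + 2388u^2 + 9312u + 12096)
  u^4 + 19u^3 + 134u^2 + 416u + 480 = ((1/204)u + 31/867)(204u^3 + 2388u^2 + 9312u + 12096) + ((858/289)u^2 + (6864/289)u + 13728/289)
  204u^3 + 2388u^2 + 9312u + 12096 = ((9826/143)u + 36414/143)((858/289)u^2 + (6864/289)u + 13728/289) + (0)
Last nonzero remainder: (858/289)u^2 + (6864/289)u + 13728/289. Dividing through by 858/289 gives the monic gcd u^2 + 8u + 16.

16 + 8u + u^2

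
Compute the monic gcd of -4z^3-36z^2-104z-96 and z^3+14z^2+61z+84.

z^2+7z+12

Euclidean algorithm in ℚ[z]:
  -4z^3-36z^2-104z-96 = (-4)(z^3+14z^2+61z+84) + (20z^2+140z+240)
  z^3+14z^2+61z+84 = ((1/20)z+7/20)(20z^2+140z+240) + (0)
Last nonzero remainder: 20z^2+140z+240. Dividing through by 20 gives the monic gcd z^2+7z+12.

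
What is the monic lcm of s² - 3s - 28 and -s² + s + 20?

s³ - 8s² - 13s + 140

By polynomial division,
  s² - 3s - 28 = (-1)(-s² + s + 20) + (-2s - 8)
  -s² + s + 20 = ((1/2)s - 5/2)(-2s - 8) + (0)
Last nonzero remainder: -2s - 8. Dividing through by -2 gives the monic gcd s + 4.
Then lcm(f, g) = f·g / gcd(f, g); expanding and making the result monic gives the answer.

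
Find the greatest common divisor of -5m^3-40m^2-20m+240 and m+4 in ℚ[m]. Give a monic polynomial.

m+4

By polynomial division,
  -5m^3-40m^2-20m+240 = (-5m^2-20m+60)(m+4) + (0)
The last nonzero remainder m+4 is already monic.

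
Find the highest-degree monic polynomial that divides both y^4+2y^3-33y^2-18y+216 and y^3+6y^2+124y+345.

y+3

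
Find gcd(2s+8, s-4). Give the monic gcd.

By polynomial division,
  2s+8 = (2)(s-4) + (16)
  s-4 = ((1/16)s-1/4)(16) + (0)
The last nonzero remainder is the constant 16, so the polynomials are coprime and gcd = 1.

1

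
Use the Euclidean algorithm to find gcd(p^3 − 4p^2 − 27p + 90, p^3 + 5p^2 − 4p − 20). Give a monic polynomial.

p + 5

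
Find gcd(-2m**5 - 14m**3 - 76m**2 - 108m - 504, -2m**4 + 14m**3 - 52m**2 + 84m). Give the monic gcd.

By polynomial division,
  -2m**5 - 14m**3 - 76m**2 - 108m - 504 = (m + 7)(-2m**4 + 14m**3 - 52m**2 + 84m) + (-60m**3 + 204m**2 - 696m - 504)
  -2m**4 + 14m**3 - 52m**2 + 84m = ((1/30)m - 3/25)(-60m**3 + 204m**2 - 696m - 504) + (-(108/25)m**2 + (432/25)m - 1512/25)
  -60m**3 + 204m**2 - 696m - 504 = ((125/9)m + 25/3)(-(108/25)m**2 + (432/25)m - 1512/25) + (0)
Last nonzero remainder: -(108/25)m**2 + (432/25)m - 1512/25. Dividing through by -108/25 gives the monic gcd m**2 - 4m + 14.

m**2 - 4m + 14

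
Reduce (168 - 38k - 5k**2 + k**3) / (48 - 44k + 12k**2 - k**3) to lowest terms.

Repeated division with remainder:
  k**3 - 5k**2 - 38k + 168 = (-1)(-k**3 + 12k**2 - 44k + 48) + (7k**2 - 82k + 216)
  -k**3 + 12k**2 - 44k + 48 = (-(1/7)k + 2/49)(7k**2 - 82k + 216) + (-(480/49)k + 1920/49)
  7k**2 - 82k + 216 = (-(343/480)k + 441/80)(-(480/49)k + 1920/49) + (0)
Last nonzero remainder: -(480/49)k + 1920/49. Dividing through by -480/49 gives the monic gcd k - 4.
Cancel k - 4 from numerator and denominator to get the reduced form.

(42 + k - k**2)/(12 - 8k + k**2)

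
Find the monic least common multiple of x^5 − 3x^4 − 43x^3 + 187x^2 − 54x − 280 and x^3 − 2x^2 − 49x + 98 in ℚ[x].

By polynomial division,
  x^5 − 3x^4 − 43x^3 + 187x^2 − 54x − 280 = (x^2 − x + 4)(x^3 − 2x^2 − 49x + 98) + (48x^2 + 240x − 672)
  x^3 − 2x^2 − 49x + 98 = ((1/48)x − 7/48)(48x^2 + 240x − 672) + (0)
Last nonzero remainder: 48x^2 + 240x − 672. Dividing through by 48 gives the monic gcd x^2 + 5x − 14.
Then lcm(f, g) = f·g / gcd(f, g); expanding and making the result monic gives the answer.

x^6 − 10x^5 − 22x^4 + 488x^3 − 1363x^2 + 98x + 1960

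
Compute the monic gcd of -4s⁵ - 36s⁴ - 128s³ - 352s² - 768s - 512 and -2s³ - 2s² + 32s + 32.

Euclidean algorithm in ℚ[s]:
  -4s⁵ - 36s⁴ - 128s³ - 352s² - 768s - 512 = (2s² + 16s + 80)(-2s³ - 2s² + 32s + 32) + (-768s² - 3840s - 3072)
  -2s³ - 2s² + 32s + 32 = ((1/384)s - 1/96)(-768s² - 3840s - 3072) + (0)
Last nonzero remainder: -768s² - 3840s - 3072. Dividing through by -768 gives the monic gcd s² + 5s + 4.

s² + 5s + 4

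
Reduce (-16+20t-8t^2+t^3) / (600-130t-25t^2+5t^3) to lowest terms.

By polynomial division,
  t^3-8t^2+20t-16 = (1/5)(5t^3-25t^2-130t+600) + (-3t^2+46t-136)
  5t^3-25t^2-130t+600 = (-(5/3)t-155/9)(-3t^2+46t-136) + ((3920/9)t-15680/9)
  -3t^2+46t-136 = (-(27/3920)t+153/1960)((3920/9)t-15680/9) + (0)
Last nonzero remainder: (3920/9)t-15680/9. Dividing through by 3920/9 gives the monic gcd t-4.
Cancel t-4 from numerator and denominator to get the reduced form.

(4-4t+t^2)/(-150-5t+5t^2)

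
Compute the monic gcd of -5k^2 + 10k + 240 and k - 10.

By polynomial division,
  -5k^2 + 10k + 240 = (-5k - 40)(k - 10) + (-160)
  k - 10 = (-(1/160)k + 1/16)(-160) + (0)
The last nonzero remainder is the constant -160, so the polynomials are coprime and gcd = 1.

1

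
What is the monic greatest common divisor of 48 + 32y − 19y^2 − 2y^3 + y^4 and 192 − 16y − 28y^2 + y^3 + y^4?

By polynomial division,
  y^4 − 2y^3 − 19y^2 + 32y + 48 = (y^4 + y^3 − 28y^2 − 16y + 192) + (−3y^3 + 9y^2 + 48y − 144)
  y^4 + y^3 − 28y^2 − 16y + 192 = (−(1/3)y − 4/3)(−3y^3 + 9y^2 + 48y − 144) + (0)
Last nonzero remainder: −3y^3 + 9y^2 + 48y − 144. Dividing through by −3 gives the monic gcd y^3 − 3y^2 − 16y + 48.

48 − 16y − 3y^2 + y^3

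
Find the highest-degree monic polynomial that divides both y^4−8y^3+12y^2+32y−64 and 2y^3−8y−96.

Apply the Euclidean algorithm:
  y^4−8y^3+12y^2+32y−64 = ((1/2)y−4)(2y^3−8y−96) + (16y^2+48y−448)
  2y^3−8y−96 = ((1/8)y−3/8)(16y^2+48y−448) + (66y−264)
  16y^2+48y−448 = ((8/33)y+56/33)(66y−264) + (0)
Last nonzero remainder: 66y−264. Dividing through by 66 gives the monic gcd y−4.

y−4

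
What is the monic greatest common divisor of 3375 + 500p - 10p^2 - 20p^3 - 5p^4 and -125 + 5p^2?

-25 + p^2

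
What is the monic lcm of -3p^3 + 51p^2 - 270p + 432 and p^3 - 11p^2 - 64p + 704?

Repeated division with remainder:
  -3p^3 + 51p^2 - 270p + 432 = (-3)(p^3 - 11p^2 - 64p + 704) + (18p^2 - 462p + 2544)
  p^3 - 11p^2 - 64p + 704 = ((1/18)p + 22/27)(18p^2 - 462p + 2544) + ((1540/9)p - 12320/9)
  18p^2 - 462p + 2544 = ((81/770)p - 1431/770)((1540/9)p - 12320/9) + (0)
Last nonzero remainder: (1540/9)p - 12320/9. Dividing through by 1540/9 gives the monic gcd p - 8.
Then lcm(f, g) = f·g / gcd(f, g); expanding and making the result monic gives the answer.

p^5 - 20p^4 + 53p^3 + 1082p^2 - 7488p + 12672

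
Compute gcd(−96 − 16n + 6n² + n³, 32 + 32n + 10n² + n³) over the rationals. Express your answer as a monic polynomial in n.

By polynomial division,
  n³ + 6n² − 16n − 96 = (n³ + 10n² + 32n + 32) + (−4n² − 48n − 128)
  n³ + 10n² + 32n + 32 = (−(1/4)n + 1/2)(−4n² − 48n − 128) + (24n + 96)
  −4n² − 48n − 128 = (−(1/6)n − 4/3)(24n + 96) + (0)
Last nonzero remainder: 24n + 96. Dividing through by 24 gives the monic gcd n + 4.

4 + n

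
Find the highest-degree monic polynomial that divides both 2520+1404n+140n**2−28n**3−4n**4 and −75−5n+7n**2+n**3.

5+n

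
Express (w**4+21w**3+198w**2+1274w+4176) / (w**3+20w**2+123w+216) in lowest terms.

(w**2+4w+58)/(w+3)

Repeated division with remainder:
  w**4+21w**3+198w**2+1274w+4176 = (w+1)(w**3+20w**2+123w+216) + (55w**2+935w+3960)
  w**3+20w**2+123w+216 = ((1/55)w+3/55)(55w**2+935w+3960) + (0)
Last nonzero remainder: 55w**2+935w+3960. Dividing through by 55 gives the monic gcd w**2+17w+72.
Cancel w**2+17w+72 from numerator and denominator to get the reduced form.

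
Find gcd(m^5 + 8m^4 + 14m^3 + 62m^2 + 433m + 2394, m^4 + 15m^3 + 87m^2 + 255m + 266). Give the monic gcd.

m^3 + 13m^2 + 61m + 133

Euclidean algorithm in ℚ[m]:
  m^5 + 8m^4 + 14m^3 + 62m^2 + 433m + 2394 = (m - 7)(m^4 + 15m^3 + 87m^2 + 255m + 266) + (32m^3 + 416m^2 + 1952m + 4256)
  m^4 + 15m^3 + 87m^2 + 255m + 266 = ((1/32)m + 1/16)(32m^3 + 416m^2 + 1952m + 4256) + (0)
Last nonzero remainder: 32m^3 + 416m^2 + 1952m + 4256. Dividing through by 32 gives the monic gcd m^3 + 13m^2 + 61m + 133.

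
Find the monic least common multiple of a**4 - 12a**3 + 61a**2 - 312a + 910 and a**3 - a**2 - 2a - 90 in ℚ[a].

a**6 - 8a**5 + 31a**4 - 284a**3 + 760a**2 - 1976a + 16380

Euclidean algorithm in ℚ[a]:
  a**4 - 12a**3 + 61a**2 - 312a + 910 = (a - 11)(a**3 - a**2 - 2a - 90) + (52a**2 - 244a - 80)
  a**3 - a**2 - 2a - 90 = ((1/52)a + 12/169)(52a**2 - 244a - 80) + ((2850/169)a - 14250/169)
  52a**2 - 244a - 80 = ((4394/1425)a + 1352/1425)((2850/169)a - 14250/169) + (0)
Last nonzero remainder: (2850/169)a - 14250/169. Dividing through by 2850/169 gives the monic gcd a - 5.
Then lcm(f, g) = f·g / gcd(f, g); expanding and making the result monic gives the answer.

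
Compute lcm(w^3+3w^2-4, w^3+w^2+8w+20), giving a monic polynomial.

w^5+2w^4+7w^3+26w^2+4w-40

Repeated division with remainder:
  w^3+3w^2-4 = (w^3+w^2+8w+20) + (2w^2-8w-24)
  w^3+w^2+8w+20 = ((1/2)w+5/2)(2w^2-8w-24) + (40w+80)
  2w^2-8w-24 = ((1/20)w-3/10)(40w+80) + (0)
Last nonzero remainder: 40w+80. Dividing through by 40 gives the monic gcd w+2.
Then lcm(f, g) = f·g / gcd(f, g); expanding and making the result monic gives the answer.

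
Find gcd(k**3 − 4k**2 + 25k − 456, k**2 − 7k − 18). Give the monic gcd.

Apply the Euclidean algorithm:
  k**3 − 4k**2 + 25k − 456 = (k + 3)(k**2 − 7k − 18) + (64k − 402)
  k**2 − 7k − 18 = ((1/64)k − 23/2048)(64k − 402) + (−23055/1024)
  64k − 402 = (−(65536/23055)k + 137216/7685)(−23055/1024) + (0)
The last nonzero remainder is the constant −23055/1024, so the polynomials are coprime and gcd = 1.

1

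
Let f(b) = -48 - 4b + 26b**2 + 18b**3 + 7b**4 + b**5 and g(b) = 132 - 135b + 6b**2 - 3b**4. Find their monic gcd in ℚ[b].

-4 + 3b + b**2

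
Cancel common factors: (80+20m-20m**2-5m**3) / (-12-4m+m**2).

(40-10m-5m**2)/(-6+m)

Repeated division with remainder:
  -5m**3-20m**2+20m+80 = (-5m-40)(m**2-4m-12) + (-200m-400)
  m**2-4m-12 = (-(1/200)m+3/100)(-200m-400) + (0)
Last nonzero remainder: -200m-400. Dividing through by -200 gives the monic gcd m+2.
Cancel m+2 from numerator and denominator to get the reduced form.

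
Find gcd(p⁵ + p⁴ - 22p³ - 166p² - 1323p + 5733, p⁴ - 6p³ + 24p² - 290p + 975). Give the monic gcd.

p² + 4p + 39

By polynomial division,
  p⁵ + p⁴ - 22p³ - 166p² - 1323p + 5733 = (p + 7)(p⁴ - 6p³ + 24p² - 290p + 975) + (-4p³ - 44p² - 268p - 1092)
  p⁴ - 6p³ + 24p² - 290p + 975 = (-(1/4)p + 17/4)(-4p³ - 44p² - 268p - 1092) + (144p² + 576p + 5616)
  -4p³ - 44p² - 268p - 1092 = (-(1/36)p - 7/36)(144p² + 576p + 5616) + (0)
Last nonzero remainder: 144p² + 576p + 5616. Dividing through by 144 gives the monic gcd p² + 4p + 39.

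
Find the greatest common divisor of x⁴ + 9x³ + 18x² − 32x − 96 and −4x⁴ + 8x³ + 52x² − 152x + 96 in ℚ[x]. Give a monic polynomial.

x² + 2x − 8

Apply the Euclidean algorithm:
  x⁴ + 9x³ + 18x² − 32x − 96 = (−1/4)(−4x⁴ + 8x³ + 52x² − 152x + 96) + (11x³ + 31x² − 70x − 72)
  −4x⁴ + 8x³ + 52x² − 152x + 96 = (−(4/11)x + 212/121)(11x³ + 31x² − 70x − 72) + (−(3360/121)x² − (6720/121)x + 26880/121)
  11x³ + 31x² − 70x − 72 = (−(1331/3360)x − 363/1120)(−(3360/121)x² − (6720/121)x + 26880/121) + (0)
Last nonzero remainder: −(3360/121)x² − (6720/121)x + 26880/121. Dividing through by −3360/121 gives the monic gcd x² + 2x − 8.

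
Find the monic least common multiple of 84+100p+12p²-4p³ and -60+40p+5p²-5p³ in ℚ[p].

-84-16p+67p²-9p³-7p⁴+p⁵

Repeated division with remainder:
  -4p³+12p²+100p+84 = (4/5)(-5p³+5p²+40p-60) + (8p²+68p+132)
  -5p³+5p²+40p-60 = (-(5/8)p+95/16)(8p²+68p+132) + (-(1125/4)p-3375/4)
  8p²+68p+132 = (-(32/1125)p-176/1125)(-(1125/4)p-3375/4) + (0)
Last nonzero remainder: -(1125/4)p-3375/4. Dividing through by -1125/4 gives the monic gcd p+3.
Then lcm(f, g) = f·g / gcd(f, g); expanding and making the result monic gives the answer.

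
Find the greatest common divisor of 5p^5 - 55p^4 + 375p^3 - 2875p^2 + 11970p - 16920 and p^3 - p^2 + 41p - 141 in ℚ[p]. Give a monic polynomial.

p^3 - p^2 + 41p - 141

Apply the Euclidean algorithm:
  5p^5 - 55p^4 + 375p^3 - 2875p^2 + 11970p - 16920 = (5p^2 - 50p + 120)(p^3 - p^2 + 41p - 141) + (0)
The last nonzero remainder p^3 - p^2 + 41p - 141 is already monic.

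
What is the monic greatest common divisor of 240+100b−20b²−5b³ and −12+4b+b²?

6+b

By polynomial division,
  −5b³−20b²+100b+240 = (−5b)(b²+4b−12) + (40b+240)
  b²+4b−12 = ((1/40)b−1/20)(40b+240) + (0)
Last nonzero remainder: 40b+240. Dividing through by 40 gives the monic gcd b+6.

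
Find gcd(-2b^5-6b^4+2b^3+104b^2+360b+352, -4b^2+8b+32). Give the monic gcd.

By polynomial division,
  -2b^5-6b^4+2b^3+104b^2+360b+352 = ((1/2)b^3+(5/2)b^2+(17/2)b+11)(-4b^2+8b+32) + (0)
Last nonzero remainder: -4b^2+8b+32. Dividing through by -4 gives the monic gcd b^2-2b-8.

b^2-2b-8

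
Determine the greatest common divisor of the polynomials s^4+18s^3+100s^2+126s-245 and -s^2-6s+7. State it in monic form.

By polynomial division,
  s^4+18s^3+100s^2+126s-245 = (-s^2-12s-35)(-s^2-6s+7) + (0)
Last nonzero remainder: -s^2-6s+7. Dividing through by -1 gives the monic gcd s^2+6s-7.

s^2+6s-7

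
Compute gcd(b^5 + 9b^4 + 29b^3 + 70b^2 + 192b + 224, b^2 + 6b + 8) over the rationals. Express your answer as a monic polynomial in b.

Apply the Euclidean algorithm:
  b^5 + 9b^4 + 29b^3 + 70b^2 + 192b + 224 = (b^3 + 3b^2 + 3b + 28)(b^2 + 6b + 8) + (0)
The last nonzero remainder b^2 + 6b + 8 is already monic.

b^2 + 6b + 8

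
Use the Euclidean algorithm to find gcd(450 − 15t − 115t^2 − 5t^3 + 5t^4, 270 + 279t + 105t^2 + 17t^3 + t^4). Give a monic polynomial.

9 + 6t + t^2

By polynomial division,
  5t^4 − 5t^3 − 115t^2 − 15t + 450 = (5)(t^4 + 17t^3 + 105t^2 + 279t + 270) + (−90t^3 − 640t^2 − 1410t − 900)
  t^4 + 17t^3 + 105t^2 + 279t + 270 = (−(1/90)t − 89/810)(−90t^3 − 640t^2 − 1410t − 900) + ((1540/81)t^2 + (3080/27)t + 1540/9)
  −90t^3 − 640t^2 − 1410t − 900 = (−(729/154)t − 405/77)((1540/81)t^2 + (3080/27)t + 1540/9) + (0)
Last nonzero remainder: (1540/81)t^2 + (3080/27)t + 1540/9. Dividing through by 1540/81 gives the monic gcd t^2 + 6t + 9.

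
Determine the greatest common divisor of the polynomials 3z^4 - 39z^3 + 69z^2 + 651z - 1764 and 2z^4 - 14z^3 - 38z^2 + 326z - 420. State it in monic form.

z^2 - 10z + 21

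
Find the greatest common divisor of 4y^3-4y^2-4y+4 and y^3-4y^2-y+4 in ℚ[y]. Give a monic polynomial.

y^2-1

By polynomial division,
  4y^3-4y^2-4y+4 = (4)(y^3-4y^2-y+4) + (12y^2-12)
  y^3-4y^2-y+4 = ((1/12)y-1/3)(12y^2-12) + (0)
Last nonzero remainder: 12y^2-12. Dividing through by 12 gives the monic gcd y^2-1.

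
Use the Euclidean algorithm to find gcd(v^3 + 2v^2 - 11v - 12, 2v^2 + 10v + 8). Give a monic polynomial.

Apply the Euclidean algorithm:
  v^3 + 2v^2 - 11v - 12 = ((1/2)v - 3/2)(2v^2 + 10v + 8) + (0)
Last nonzero remainder: 2v^2 + 10v + 8. Dividing through by 2 gives the monic gcd v^2 + 5v + 4.

v^2 + 5v + 4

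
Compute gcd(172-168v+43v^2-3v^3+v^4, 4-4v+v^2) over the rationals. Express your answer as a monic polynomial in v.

Apply the Euclidean algorithm:
  v^4-3v^3+43v^2-168v+172 = (v^2+v+43)(v^2-4v+4) + (0)
The last nonzero remainder v^2-4v+4 is already monic.

4-4v+v^2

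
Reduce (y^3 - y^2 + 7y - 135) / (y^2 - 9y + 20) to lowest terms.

(y^2 + 4y + 27)/(y - 4)

Repeated division with remainder:
  y^3 - y^2 + 7y - 135 = (y + 8)(y^2 - 9y + 20) + (59y - 295)
  y^2 - 9y + 20 = ((1/59)y - 4/59)(59y - 295) + (0)
Last nonzero remainder: 59y - 295. Dividing through by 59 gives the monic gcd y - 5.
Cancel y - 5 from numerator and denominator to get the reduced form.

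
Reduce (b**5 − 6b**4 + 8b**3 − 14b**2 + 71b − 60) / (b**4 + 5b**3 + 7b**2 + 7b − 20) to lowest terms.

By polynomial division,
  b**5 − 6b**4 + 8b**3 − 14b**2 + 71b − 60 = (b − 11)(b**4 + 5b**3 + 7b**2 + 7b − 20) + (56b**3 + 56b**2 + 168b − 280)
  b**4 + 5b**3 + 7b**2 + 7b − 20 = ((1/56)b + 1/14)(56b**3 + 56b**2 + 168b − 280) + (0)
Last nonzero remainder: 56b**3 + 56b**2 + 168b − 280. Dividing through by 56 gives the monic gcd b**3 + b**2 + 3b − 5.
Cancel b**3 + b**2 + 3b − 5 from numerator and denominator to get the reduced form.

(b**2 − 7b + 12)/(b + 4)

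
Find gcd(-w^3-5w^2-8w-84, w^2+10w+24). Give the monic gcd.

Euclidean algorithm in ℚ[w]:
  -w^3-5w^2-8w-84 = (-w+5)(w^2+10w+24) + (-34w-204)
  w^2+10w+24 = (-(1/34)w-2/17)(-34w-204) + (0)
Last nonzero remainder: -34w-204. Dividing through by -34 gives the monic gcd w+6.

w+6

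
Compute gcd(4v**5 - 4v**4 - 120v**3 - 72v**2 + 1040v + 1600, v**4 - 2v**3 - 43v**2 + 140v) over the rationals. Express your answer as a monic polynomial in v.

v**2 - 9v + 20

By polynomial division,
  4v**5 - 4v**4 - 120v**3 - 72v**2 + 1040v + 1600 = (4v + 4)(v**4 - 2v**3 - 43v**2 + 140v) + (60v**3 - 460v**2 + 480v + 1600)
  v**4 - 2v**3 - 43v**2 + 140v = ((1/60)v + 17/180)(60v**3 - 460v**2 + 480v + 1600) + (-(68/9)v**2 + 68v - 1360/9)
  60v**3 - 460v**2 + 480v + 1600 = (-(135/17)v - 180/17)(-(68/9)v**2 + 68v - 1360/9) + (0)
Last nonzero remainder: -(68/9)v**2 + 68v - 1360/9. Dividing through by -68/9 gives the monic gcd v**2 - 9v + 20.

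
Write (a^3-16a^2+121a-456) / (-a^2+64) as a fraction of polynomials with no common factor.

Euclidean algorithm in ℚ[a]:
  a^3-16a^2+121a-456 = (-a+16)(-a^2+64) + (185a-1480)
  -a^2+64 = (-(1/185)a-8/185)(185a-1480) + (0)
Last nonzero remainder: 185a-1480. Dividing through by 185 gives the monic gcd a-8.
Cancel a-8 from numerator and denominator to get the reduced form.

(-a^2+8a-57)/(a+8)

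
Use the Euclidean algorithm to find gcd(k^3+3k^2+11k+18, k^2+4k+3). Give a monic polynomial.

Apply the Euclidean algorithm:
  k^3+3k^2+11k+18 = (k-1)(k^2+4k+3) + (12k+21)
  k^2+4k+3 = ((1/12)k+3/16)(12k+21) + (-15/16)
  12k+21 = (-(64/5)k-112/5)(-15/16) + (0)
The last nonzero remainder is the constant -15/16, so the polynomials are coprime and gcd = 1.

1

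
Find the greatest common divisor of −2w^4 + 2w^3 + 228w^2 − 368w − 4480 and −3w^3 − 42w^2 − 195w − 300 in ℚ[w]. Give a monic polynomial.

Repeated division with remainder:
  −2w^4 + 2w^3 + 228w^2 − 368w − 4480 = ((2/3)w − 10)(−3w^3 − 42w^2 − 195w − 300) + (−62w^2 − 2118w − 7480)
  −3w^3 − 42w^2 − 195w − 300 = ((3/62)w − 1875/1922)(−62w^2 − 2118w − 7480) + (−(1825200/961)w − 7300800/961)
  −62w^2 − 2118w − 7480 = ((29791/912600)w + 179707/182520)(−(1825200/961)w − 7300800/961) + (0)
Last nonzero remainder: −(1825200/961)w − 7300800/961. Dividing through by −1825200/961 gives the monic gcd w + 4.

w + 4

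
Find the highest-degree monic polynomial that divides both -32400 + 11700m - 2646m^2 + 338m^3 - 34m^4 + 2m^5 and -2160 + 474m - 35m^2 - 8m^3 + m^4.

-270 + 93m - 16m^2 + m^3

By polynomial division,
  2m^5 - 34m^4 + 338m^3 - 2646m^2 + 11700m - 32400 = (2m - 18)(m^4 - 8m^3 - 35m^2 + 474m - 2160) + (264m^3 - 4224m^2 + 24552m - 71280)
  m^4 - 8m^3 - 35m^2 + 474m - 2160 = ((1/264)m + 1/33)(264m^3 - 4224m^2 + 24552m - 71280) + (0)
Last nonzero remainder: 264m^3 - 4224m^2 + 24552m - 71280. Dividing through by 264 gives the monic gcd m^3 - 16m^2 + 93m - 270.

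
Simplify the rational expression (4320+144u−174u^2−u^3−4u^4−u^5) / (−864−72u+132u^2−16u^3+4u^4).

(120+14u−7u^2−u^3)/(−24−4u+4u^2)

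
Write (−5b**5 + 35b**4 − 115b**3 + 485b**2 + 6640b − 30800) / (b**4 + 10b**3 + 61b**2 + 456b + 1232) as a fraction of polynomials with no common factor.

(−5b**3 + 30b**2 + 135b − 700)/(b**2 + 11b + 28)

By polynomial division,
  −5b**5 + 35b**4 − 115b**3 + 485b**2 + 6640b − 30800 = (−5b + 85)(b**4 + 10b**3 + 61b**2 + 456b + 1232) + (−660b**3 − 2420b**2 − 25960b − 135520)
  b**4 + 10b**3 + 61b**2 + 456b + 1232 = (−(1/660)b − 19/1980)(−660b**3 − 2420b**2 − 25960b − 135520) + (−(14/9)b**2 + (14/9)b − 616/9)
  −660b**3 − 2420b**2 − 25960b − 135520 = ((2970/7)b + 1980)(−(14/9)b**2 + (14/9)b − 616/9) + (0)
Last nonzero remainder: −(14/9)b**2 + (14/9)b − 616/9. Dividing through by −14/9 gives the monic gcd b**2 − b + 44.
Cancel b**2 − b + 44 from numerator and denominator to get the reduced form.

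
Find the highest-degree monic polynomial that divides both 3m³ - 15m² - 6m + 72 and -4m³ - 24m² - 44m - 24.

m + 2

Repeated division with remainder:
  3m³ - 15m² - 6m + 72 = (-3/4)(-4m³ - 24m² - 44m - 24) + (-33m² - 39m + 54)
  -4m³ - 24m² - 44m - 24 = ((4/33)m + 212/363)(-33m² - 39m + 54) + (-(3360/121)m - 6720/121)
  -33m² - 39m + 54 = ((1331/1120)m - 1089/1120)(-(3360/121)m - 6720/121) + (0)
Last nonzero remainder: -(3360/121)m - 6720/121. Dividing through by -3360/121 gives the monic gcd m + 2.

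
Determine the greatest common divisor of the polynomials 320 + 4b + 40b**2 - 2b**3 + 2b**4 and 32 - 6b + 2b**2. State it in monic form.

Repeated division with remainder:
  2b**4 - 2b**3 + 40b**2 + 4b + 320 = (b**2 + 2b + 10)(2b**2 - 6b + 32) + (0)
Last nonzero remainder: 2b**2 - 6b + 32. Dividing through by 2 gives the monic gcd b**2 - 3b + 16.

16 - 3b + b**2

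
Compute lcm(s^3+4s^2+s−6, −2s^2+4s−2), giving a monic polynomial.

s^4+3s^3−3s^2−7s+6

Repeated division with remainder:
  s^3+4s^2+s−6 = (−(1/2)s−3)(−2s^2+4s−2) + (12s−12)
  −2s^2+4s−2 = (−(1/6)s+1/6)(12s−12) + (0)
Last nonzero remainder: 12s−12. Dividing through by 12 gives the monic gcd s−1.
Then lcm(f, g) = f·g / gcd(f, g); expanding and making the result monic gives the answer.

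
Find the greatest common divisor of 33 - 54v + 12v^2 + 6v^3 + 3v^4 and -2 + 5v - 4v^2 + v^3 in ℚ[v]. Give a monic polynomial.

1 - 2v + v^2

Euclidean algorithm in ℚ[v]:
  3v^4 + 6v^3 + 12v^2 - 54v + 33 = (3v + 18)(v^3 - 4v^2 + 5v - 2) + (69v^2 - 138v + 69)
  v^3 - 4v^2 + 5v - 2 = ((1/69)v - 2/69)(69v^2 - 138v + 69) + (0)
Last nonzero remainder: 69v^2 - 138v + 69. Dividing through by 69 gives the monic gcd v^2 - 2v + 1.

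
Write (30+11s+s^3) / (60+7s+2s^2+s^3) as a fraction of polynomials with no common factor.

(2+s)/(4+s)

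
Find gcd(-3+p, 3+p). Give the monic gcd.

Apply the Euclidean algorithm:
  p-3 = (p+3) + (-6)
  p+3 = (-(1/6)p-1/2)(-6) + (0)
The last nonzero remainder is the constant -6, so the polynomials are coprime and gcd = 1.

1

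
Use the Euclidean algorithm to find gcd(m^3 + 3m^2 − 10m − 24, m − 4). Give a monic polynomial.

1

Repeated division with remainder:
  m^3 + 3m^2 − 10m − 24 = (m^2 + 7m + 18)(m − 4) + (48)
  m − 4 = ((1/48)m − 1/12)(48) + (0)
The last nonzero remainder is the constant 48, so the polynomials are coprime and gcd = 1.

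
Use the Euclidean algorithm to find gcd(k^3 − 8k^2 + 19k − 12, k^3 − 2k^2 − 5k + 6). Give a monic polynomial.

By polynomial division,
  k^3 − 8k^2 + 19k − 12 = (k^3 − 2k^2 − 5k + 6) + (−6k^2 + 24k − 18)
  k^3 − 2k^2 − 5k + 6 = (−(1/6)k − 1/3)(−6k^2 + 24k − 18) + (0)
Last nonzero remainder: −6k^2 + 24k − 18. Dividing through by −6 gives the monic gcd k^2 − 4k + 3.

k^2 − 4k + 3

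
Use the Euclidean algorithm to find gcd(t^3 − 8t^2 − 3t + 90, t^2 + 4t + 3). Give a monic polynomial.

t + 3

By polynomial division,
  t^3 − 8t^2 − 3t + 90 = (t − 12)(t^2 + 4t + 3) + (42t + 126)
  t^2 + 4t + 3 = ((1/42)t + 1/42)(42t + 126) + (0)
Last nonzero remainder: 42t + 126. Dividing through by 42 gives the monic gcd t + 3.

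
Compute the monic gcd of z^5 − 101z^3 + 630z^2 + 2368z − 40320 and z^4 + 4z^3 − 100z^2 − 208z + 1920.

z^2 + 2z − 80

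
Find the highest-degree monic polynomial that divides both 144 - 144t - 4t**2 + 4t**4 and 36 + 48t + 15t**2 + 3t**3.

12 + 4t + t**2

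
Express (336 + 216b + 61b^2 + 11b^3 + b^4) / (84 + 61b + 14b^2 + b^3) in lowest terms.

Repeated division with remainder:
  b^4 + 11b^3 + 61b^2 + 216b + 336 = (b - 3)(b^3 + 14b^2 + 61b + 84) + (42b^2 + 315b + 588)
  b^3 + 14b^2 + 61b + 84 = ((1/42)b + 13/84)(42b^2 + 315b + 588) + (-(7/4)b - 7)
  42b^2 + 315b + 588 = (-24b - 84)(-(7/4)b - 7) + (0)
Last nonzero remainder: -(7/4)b - 7. Dividing through by -7/4 gives the monic gcd b + 4.
Cancel b + 4 from numerator and denominator to get the reduced form.

(84 + 33b + 7b^2 + b^3)/(21 + 10b + b^2)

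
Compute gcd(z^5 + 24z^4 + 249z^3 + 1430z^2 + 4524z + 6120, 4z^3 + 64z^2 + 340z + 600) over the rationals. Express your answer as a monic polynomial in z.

Euclidean algorithm in ℚ[z]:
  z^5 + 24z^4 + 249z^3 + 1430z^2 + 4524z + 6120 = ((1/4)z^2 + 2z + 9)(4z^3 + 64z^2 + 340z + 600) + (24z^2 + 264z + 720)
  4z^3 + 64z^2 + 340z + 600 = ((1/6)z + 5/6)(24z^2 + 264z + 720) + (0)
Last nonzero remainder: 24z^2 + 264z + 720. Dividing through by 24 gives the monic gcd z^2 + 11z + 30.

z^2 + 11z + 30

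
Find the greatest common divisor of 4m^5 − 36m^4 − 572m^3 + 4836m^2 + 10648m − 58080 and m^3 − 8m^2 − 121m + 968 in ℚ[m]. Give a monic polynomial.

Apply the Euclidean algorithm:
  4m^5 − 36m^4 − 572m^3 + 4836m^2 + 10648m − 58080 = (4m^2 − 4m − 120)(m^3 − 8m^2 − 121m + 968) + (−480m^2 + 58080)
  m^3 − 8m^2 − 121m + 968 = (−(1/480)m + 1/60)(−480m^2 + 58080) + (0)
Last nonzero remainder: −480m^2 + 58080. Dividing through by −480 gives the monic gcd m^2 − 121.

m^2 − 121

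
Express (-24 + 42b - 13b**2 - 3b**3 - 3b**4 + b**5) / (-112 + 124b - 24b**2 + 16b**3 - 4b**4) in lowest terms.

(6 - 3b - 2b**2 - b**3)/(28 + 4b + 4b**2)

By polynomial division,
  b**5 - 3b**4 - 3b**3 - 13b**2 + 42b - 24 = (-(1/4)b - 1/4)(-4b**4 + 16b**3 - 24b**2 + 124b - 112) + (-5b**3 + 12b**2 + 45b - 52)
  -4b**4 + 16b**3 - 24b**2 + 124b - 112 = ((4/5)b - 32/25)(-5b**3 + 12b**2 + 45b - 52) + (-(1116/25)b**2 + (1116/5)b - 4464/25)
  -5b**3 + 12b**2 + 45b - 52 = ((125/1116)b + 325/1116)(-(1116/25)b**2 + (1116/5)b - 4464/25) + (0)
Last nonzero remainder: -(1116/25)b**2 + (1116/5)b - 4464/25. Dividing through by -1116/25 gives the monic gcd b**2 - 5b + 4.
Cancel b**2 - 5b + 4 from numerator and denominator to get the reduced form.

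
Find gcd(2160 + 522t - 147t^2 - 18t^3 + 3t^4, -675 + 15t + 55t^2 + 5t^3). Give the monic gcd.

Apply the Euclidean algorithm:
  3t^4 - 18t^3 - 147t^2 + 522t + 2160 = ((3/5)t - 51/5)(5t^3 + 55t^2 + 15t - 675) + (405t^2 + 1080t - 4725)
  5t^3 + 55t^2 + 15t - 675 = ((1/81)t + 25/243)(405t^2 + 1080t - 4725) + (-(340/9)t - 1700/9)
  405t^2 + 1080t - 4725 = (-(729/68)t + 1701/68)(-(340/9)t - 1700/9) + (0)
Last nonzero remainder: -(340/9)t - 1700/9. Dividing through by -340/9 gives the monic gcd t + 5.

5 + t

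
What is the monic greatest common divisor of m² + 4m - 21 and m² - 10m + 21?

m - 3

By polynomial division,
  m² + 4m - 21 = (m² - 10m + 21) + (14m - 42)
  m² - 10m + 21 = ((1/14)m - 1/2)(14m - 42) + (0)
Last nonzero remainder: 14m - 42. Dividing through by 14 gives the monic gcd m - 3.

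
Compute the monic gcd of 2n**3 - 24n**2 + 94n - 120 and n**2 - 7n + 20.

1

Euclidean algorithm in ℚ[n]:
  2n**3 - 24n**2 + 94n - 120 = (2n - 10)(n**2 - 7n + 20) + (-16n + 80)
  n**2 - 7n + 20 = (-(1/16)n + 1/8)(-16n + 80) + (10)
  -16n + 80 = (-(8/5)n + 8)(10) + (0)
The last nonzero remainder is the constant 10, so the polynomials are coprime and gcd = 1.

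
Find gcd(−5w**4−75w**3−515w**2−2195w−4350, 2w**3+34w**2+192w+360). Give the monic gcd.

w**2+11w+30

Repeated division with remainder:
  −5w**4−75w**3−515w**2−2195w−4350 = (−(5/2)w+5)(2w**3+34w**2+192w+360) + (−205w**2−2255w−6150)
  2w**3+34w**2+192w+360 = (−(2/205)w−12/205)(−205w**2−2255w−6150) + (0)
Last nonzero remainder: −205w**2−2255w−6150. Dividing through by −205 gives the monic gcd w**2+11w+30.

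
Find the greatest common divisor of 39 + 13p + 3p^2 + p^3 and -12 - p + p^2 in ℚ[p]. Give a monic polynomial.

Euclidean algorithm in ℚ[p]:
  p^3 + 3p^2 + 13p + 39 = (p + 4)(p^2 - p - 12) + (29p + 87)
  p^2 - p - 12 = ((1/29)p - 4/29)(29p + 87) + (0)
Last nonzero remainder: 29p + 87. Dividing through by 29 gives the monic gcd p + 3.

3 + p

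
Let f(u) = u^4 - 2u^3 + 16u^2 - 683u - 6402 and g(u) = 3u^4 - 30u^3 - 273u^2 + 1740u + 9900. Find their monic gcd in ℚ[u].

Euclidean algorithm in ℚ[u]:
  u^4 - 2u^3 + 16u^2 - 683u - 6402 = (1/3)(3u^4 - 30u^3 - 273u^2 + 1740u + 9900) + (8u^3 + 107u^2 - 1263u - 9702)
  3u^4 - 30u^3 - 273u^2 + 1740u + 9900 = ((3/8)u - 561/64)(8u^3 + 107u^2 - 1263u - 9702) + ((72867/64)u^2 - (364335/64)u - 2404611/32)
  8u^3 + 107u^2 - 1263u - 9702 = ((512/72867)u + 3136/24289)((72867/64)u^2 - (364335/64)u - 2404611/32) + (0)
Last nonzero remainder: (72867/64)u^2 - (364335/64)u - 2404611/32. Dividing through by 72867/64 gives the monic gcd u^2 - 5u - 66.

u^2 - 5u - 66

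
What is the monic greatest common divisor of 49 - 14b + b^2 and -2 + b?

Repeated division with remainder:
  b^2 - 14b + 49 = (b - 12)(b - 2) + (25)
  b - 2 = ((1/25)b - 2/25)(25) + (0)
The last nonzero remainder is the constant 25, so the polynomials are coprime and gcd = 1.

1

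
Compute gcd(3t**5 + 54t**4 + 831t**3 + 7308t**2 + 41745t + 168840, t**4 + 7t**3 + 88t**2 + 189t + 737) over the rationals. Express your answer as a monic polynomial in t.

t**2 + 5t + 67

Apply the Euclidean algorithm:
  3t**5 + 54t**4 + 831t**3 + 7308t**2 + 41745t + 168840 = (3t + 33)(t**4 + 7t**3 + 88t**2 + 189t + 737) + (336t**3 + 3837t**2 + 33297t + 144519)
  t**4 + 7t**3 + 88t**2 + 189t + 737 = ((1/336)t - 165/12544)(336t**3 + 3837t**2 + 33297t + 144519) + ((493889/12544)t**2 + (2469445/12544)t + 33090563/12544)
  336t**3 + 3837t**2 + 33297t + 144519 = ((4214784/493889)t + 27057408/493889)((493889/12544)t**2 + (2469445/12544)t + 33090563/12544) + (0)
Last nonzero remainder: (493889/12544)t**2 + (2469445/12544)t + 33090563/12544. Dividing through by 493889/12544 gives the monic gcd t**2 + 5t + 67.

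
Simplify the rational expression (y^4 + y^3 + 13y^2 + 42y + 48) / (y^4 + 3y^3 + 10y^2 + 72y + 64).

(y^2 + 3y + 3)/(y^2 + 5y + 4)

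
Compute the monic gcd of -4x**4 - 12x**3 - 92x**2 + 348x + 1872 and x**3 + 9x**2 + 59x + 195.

x**2 + 4x + 39

Euclidean algorithm in ℚ[x]:
  -4x**4 - 12x**3 - 92x**2 + 348x + 1872 = (-4x + 24)(x**3 + 9x**2 + 59x + 195) + (-72x**2 - 288x - 2808)
  x**3 + 9x**2 + 59x + 195 = (-(1/72)x - 5/72)(-72x**2 - 288x - 2808) + (0)
Last nonzero remainder: -72x**2 - 288x - 2808. Dividing through by -72 gives the monic gcd x**2 + 4x + 39.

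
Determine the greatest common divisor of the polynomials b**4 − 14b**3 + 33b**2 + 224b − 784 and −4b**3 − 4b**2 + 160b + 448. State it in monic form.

Apply the Euclidean algorithm:
  b**4 − 14b**3 + 33b**2 + 224b − 784 = (−(1/4)b + 15/4)(−4b**3 − 4b**2 + 160b + 448) + (88b**2 − 264b − 2464)
  −4b**3 − 4b**2 + 160b + 448 = (−(1/22)b − 2/11)(88b**2 − 264b − 2464) + (0)
Last nonzero remainder: 88b**2 − 264b − 2464. Dividing through by 88 gives the monic gcd b**2 − 3b − 28.

b**2 − 3b − 28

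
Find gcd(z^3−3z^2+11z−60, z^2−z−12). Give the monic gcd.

Euclidean algorithm in ℚ[z]:
  z^3−3z^2+11z−60 = (z−2)(z^2−z−12) + (21z−84)
  z^2−z−12 = ((1/21)z+1/7)(21z−84) + (0)
Last nonzero remainder: 21z−84. Dividing through by 21 gives the monic gcd z−4.

z−4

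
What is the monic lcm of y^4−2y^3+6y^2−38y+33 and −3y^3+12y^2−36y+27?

y^6−5y^5+21y^4−74y^3+201y^2−441y+297

Repeated division with remainder:
  y^4−2y^3+6y^2−38y+33 = (−(1/3)y−2/3)(−3y^3+12y^2−36y+27) + (2y^2−53y+51)
  −3y^3+12y^2−36y+27 = (−(3/2)y−135/4)(2y^2−53y+51) + (−(6993/4)y+6993/4)
  2y^2−53y+51 = (−(8/6993)y+68/2331)(−(6993/4)y+6993/4) + (0)
Last nonzero remainder: −(6993/4)y+6993/4. Dividing through by −6993/4 gives the monic gcd y−1.
Then lcm(f, g) = f·g / gcd(f, g); expanding and making the result monic gives the answer.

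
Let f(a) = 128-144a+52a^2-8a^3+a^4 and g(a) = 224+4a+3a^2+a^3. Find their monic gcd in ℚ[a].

32-4a+a^2

Euclidean algorithm in ℚ[a]:
  a^4-8a^3+52a^2-144a+128 = (a-11)(a^3+3a^2+4a+224) + (81a^2-324a+2592)
  a^3+3a^2+4a+224 = ((1/81)a+7/81)(81a^2-324a+2592) + (0)
Last nonzero remainder: 81a^2-324a+2592. Dividing through by 81 gives the monic gcd a^2-4a+32.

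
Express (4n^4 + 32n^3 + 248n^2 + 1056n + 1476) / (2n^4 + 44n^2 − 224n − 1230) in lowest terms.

(2n + 6)/(n − 5)

By polynomial division,
  4n^4 + 32n^3 + 248n^2 + 1056n + 1476 = (2)(2n^4 + 44n^2 − 224n − 1230) + (32n^3 + 160n^2 + 1504n + 3936)
  2n^4 + 44n^2 − 224n − 1230 = ((1/16)n − 5/16)(32n^3 + 160n^2 + 1504n + 3936) + (0)
Last nonzero remainder: 32n^3 + 160n^2 + 1504n + 3936. Dividing through by 32 gives the monic gcd n^3 + 5n^2 + 47n + 123.
Cancel n^3 + 5n^2 + 47n + 123 from numerator and denominator to get the reduced form.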